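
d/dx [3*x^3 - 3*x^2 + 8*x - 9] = 9*x^2 - 6*x + 8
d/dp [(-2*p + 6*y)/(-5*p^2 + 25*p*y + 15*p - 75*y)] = 2*(p^2 - 5*p*y - 3*p + 15*y + (p - 3*y)*(-2*p + 5*y + 3))/(5*(p^2 - 5*p*y - 3*p + 15*y)^2)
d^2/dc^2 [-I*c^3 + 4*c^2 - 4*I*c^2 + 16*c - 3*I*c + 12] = -6*I*c + 8 - 8*I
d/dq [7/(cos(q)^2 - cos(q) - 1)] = 7*(2*cos(q) - 1)*sin(q)/(sin(q)^2 + cos(q))^2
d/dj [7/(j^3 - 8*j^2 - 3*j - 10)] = 7*(-3*j^2 + 16*j + 3)/(-j^3 + 8*j^2 + 3*j + 10)^2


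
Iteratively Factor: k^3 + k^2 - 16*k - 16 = (k + 4)*(k^2 - 3*k - 4) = (k + 1)*(k + 4)*(k - 4)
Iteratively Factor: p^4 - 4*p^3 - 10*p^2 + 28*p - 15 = (p + 3)*(p^3 - 7*p^2 + 11*p - 5) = (p - 1)*(p + 3)*(p^2 - 6*p + 5) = (p - 5)*(p - 1)*(p + 3)*(p - 1)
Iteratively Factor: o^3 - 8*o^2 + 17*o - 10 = (o - 1)*(o^2 - 7*o + 10) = (o - 5)*(o - 1)*(o - 2)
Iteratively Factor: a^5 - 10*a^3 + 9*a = (a - 3)*(a^4 + 3*a^3 - a^2 - 3*a) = (a - 3)*(a - 1)*(a^3 + 4*a^2 + 3*a) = (a - 3)*(a - 1)*(a + 3)*(a^2 + a) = a*(a - 3)*(a - 1)*(a + 3)*(a + 1)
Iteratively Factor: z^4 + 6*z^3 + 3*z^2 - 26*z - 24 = (z + 4)*(z^3 + 2*z^2 - 5*z - 6) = (z - 2)*(z + 4)*(z^2 + 4*z + 3) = (z - 2)*(z + 3)*(z + 4)*(z + 1)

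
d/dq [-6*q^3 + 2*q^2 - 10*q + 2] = -18*q^2 + 4*q - 10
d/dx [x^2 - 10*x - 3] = 2*x - 10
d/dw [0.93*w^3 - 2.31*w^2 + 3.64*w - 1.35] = 2.79*w^2 - 4.62*w + 3.64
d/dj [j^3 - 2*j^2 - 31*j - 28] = 3*j^2 - 4*j - 31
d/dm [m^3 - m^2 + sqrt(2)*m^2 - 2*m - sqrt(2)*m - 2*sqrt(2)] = 3*m^2 - 2*m + 2*sqrt(2)*m - 2 - sqrt(2)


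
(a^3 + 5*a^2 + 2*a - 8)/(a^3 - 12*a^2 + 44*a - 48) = (a^3 + 5*a^2 + 2*a - 8)/(a^3 - 12*a^2 + 44*a - 48)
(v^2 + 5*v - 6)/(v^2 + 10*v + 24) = (v - 1)/(v + 4)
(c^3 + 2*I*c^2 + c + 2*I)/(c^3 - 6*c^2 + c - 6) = (c + 2*I)/(c - 6)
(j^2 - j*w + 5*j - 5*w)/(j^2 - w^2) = (j + 5)/(j + w)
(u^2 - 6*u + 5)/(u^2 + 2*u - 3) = (u - 5)/(u + 3)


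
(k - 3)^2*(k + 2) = k^3 - 4*k^2 - 3*k + 18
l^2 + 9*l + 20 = (l + 4)*(l + 5)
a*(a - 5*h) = a^2 - 5*a*h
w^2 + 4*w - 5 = (w - 1)*(w + 5)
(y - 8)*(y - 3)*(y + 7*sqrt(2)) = y^3 - 11*y^2 + 7*sqrt(2)*y^2 - 77*sqrt(2)*y + 24*y + 168*sqrt(2)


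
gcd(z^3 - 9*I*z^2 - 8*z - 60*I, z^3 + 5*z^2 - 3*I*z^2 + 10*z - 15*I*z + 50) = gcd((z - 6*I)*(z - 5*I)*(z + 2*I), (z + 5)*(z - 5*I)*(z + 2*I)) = z^2 - 3*I*z + 10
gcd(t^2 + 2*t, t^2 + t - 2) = t + 2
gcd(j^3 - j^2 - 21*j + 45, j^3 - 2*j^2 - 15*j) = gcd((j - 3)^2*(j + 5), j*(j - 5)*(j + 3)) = 1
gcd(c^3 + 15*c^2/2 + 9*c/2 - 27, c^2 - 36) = c + 6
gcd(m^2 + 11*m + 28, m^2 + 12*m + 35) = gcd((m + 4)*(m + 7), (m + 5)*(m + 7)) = m + 7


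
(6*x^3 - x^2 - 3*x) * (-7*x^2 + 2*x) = -42*x^5 + 19*x^4 + 19*x^3 - 6*x^2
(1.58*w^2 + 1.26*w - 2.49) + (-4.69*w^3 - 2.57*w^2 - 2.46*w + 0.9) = -4.69*w^3 - 0.99*w^2 - 1.2*w - 1.59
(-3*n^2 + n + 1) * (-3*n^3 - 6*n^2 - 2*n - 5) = 9*n^5 + 15*n^4 - 3*n^3 + 7*n^2 - 7*n - 5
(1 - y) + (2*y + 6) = y + 7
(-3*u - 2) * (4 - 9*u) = 27*u^2 + 6*u - 8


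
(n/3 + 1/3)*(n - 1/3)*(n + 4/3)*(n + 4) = n^4/3 + 2*n^3 + 77*n^2/27 + 16*n/27 - 16/27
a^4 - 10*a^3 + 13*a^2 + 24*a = a*(a - 8)*(a - 3)*(a + 1)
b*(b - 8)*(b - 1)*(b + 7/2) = b^4 - 11*b^3/2 - 47*b^2/2 + 28*b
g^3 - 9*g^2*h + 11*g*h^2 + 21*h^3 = (g - 7*h)*(g - 3*h)*(g + h)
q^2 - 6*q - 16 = (q - 8)*(q + 2)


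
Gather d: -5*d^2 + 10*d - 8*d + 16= -5*d^2 + 2*d + 16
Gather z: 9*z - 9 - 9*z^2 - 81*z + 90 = -9*z^2 - 72*z + 81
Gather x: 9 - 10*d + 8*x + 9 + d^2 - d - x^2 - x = d^2 - 11*d - x^2 + 7*x + 18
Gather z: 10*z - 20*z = -10*z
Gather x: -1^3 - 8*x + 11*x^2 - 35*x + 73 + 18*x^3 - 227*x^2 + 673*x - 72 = 18*x^3 - 216*x^2 + 630*x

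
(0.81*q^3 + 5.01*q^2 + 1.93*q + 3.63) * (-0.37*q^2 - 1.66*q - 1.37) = -0.2997*q^5 - 3.1983*q^4 - 10.1404*q^3 - 11.4106*q^2 - 8.6699*q - 4.9731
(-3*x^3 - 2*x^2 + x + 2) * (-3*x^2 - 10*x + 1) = 9*x^5 + 36*x^4 + 14*x^3 - 18*x^2 - 19*x + 2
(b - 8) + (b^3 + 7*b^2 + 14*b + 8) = b^3 + 7*b^2 + 15*b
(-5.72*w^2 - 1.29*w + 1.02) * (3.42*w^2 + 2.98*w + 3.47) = -19.5624*w^4 - 21.4574*w^3 - 20.2042*w^2 - 1.4367*w + 3.5394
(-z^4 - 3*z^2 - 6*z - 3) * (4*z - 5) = -4*z^5 + 5*z^4 - 12*z^3 - 9*z^2 + 18*z + 15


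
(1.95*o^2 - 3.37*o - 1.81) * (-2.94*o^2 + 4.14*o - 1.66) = -5.733*o^4 + 17.9808*o^3 - 11.8674*o^2 - 1.8992*o + 3.0046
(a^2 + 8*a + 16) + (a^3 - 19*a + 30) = a^3 + a^2 - 11*a + 46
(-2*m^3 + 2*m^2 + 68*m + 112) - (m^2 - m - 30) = -2*m^3 + m^2 + 69*m + 142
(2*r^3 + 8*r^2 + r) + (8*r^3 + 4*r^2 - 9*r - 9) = 10*r^3 + 12*r^2 - 8*r - 9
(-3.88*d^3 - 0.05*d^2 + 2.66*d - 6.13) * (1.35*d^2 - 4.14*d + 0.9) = -5.238*d^5 + 15.9957*d^4 + 0.306000000000001*d^3 - 19.3329*d^2 + 27.7722*d - 5.517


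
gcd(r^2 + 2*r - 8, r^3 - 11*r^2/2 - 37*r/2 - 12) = 1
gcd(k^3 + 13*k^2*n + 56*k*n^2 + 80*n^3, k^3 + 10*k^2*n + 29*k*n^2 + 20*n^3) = k^2 + 9*k*n + 20*n^2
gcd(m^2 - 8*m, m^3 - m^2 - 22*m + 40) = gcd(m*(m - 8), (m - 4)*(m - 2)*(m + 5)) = 1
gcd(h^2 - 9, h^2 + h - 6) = h + 3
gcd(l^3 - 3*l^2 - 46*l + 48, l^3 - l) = l - 1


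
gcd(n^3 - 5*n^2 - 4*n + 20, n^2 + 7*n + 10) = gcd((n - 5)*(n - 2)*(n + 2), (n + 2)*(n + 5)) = n + 2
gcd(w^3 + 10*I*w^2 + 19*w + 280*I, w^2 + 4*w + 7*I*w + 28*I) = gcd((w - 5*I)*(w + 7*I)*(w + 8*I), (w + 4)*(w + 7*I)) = w + 7*I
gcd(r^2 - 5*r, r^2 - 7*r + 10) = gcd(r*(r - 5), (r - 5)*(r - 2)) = r - 5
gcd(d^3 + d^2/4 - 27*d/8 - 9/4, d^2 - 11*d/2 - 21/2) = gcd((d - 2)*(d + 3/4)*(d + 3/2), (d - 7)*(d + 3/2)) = d + 3/2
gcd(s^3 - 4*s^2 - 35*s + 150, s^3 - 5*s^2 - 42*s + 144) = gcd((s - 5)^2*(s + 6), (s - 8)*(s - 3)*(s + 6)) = s + 6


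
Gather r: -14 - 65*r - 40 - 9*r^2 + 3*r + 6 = -9*r^2 - 62*r - 48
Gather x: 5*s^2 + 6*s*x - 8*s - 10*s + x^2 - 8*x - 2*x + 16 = 5*s^2 - 18*s + x^2 + x*(6*s - 10) + 16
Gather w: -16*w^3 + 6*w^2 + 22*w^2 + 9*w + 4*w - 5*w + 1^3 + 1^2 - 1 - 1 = -16*w^3 + 28*w^2 + 8*w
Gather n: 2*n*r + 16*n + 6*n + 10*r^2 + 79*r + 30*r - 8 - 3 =n*(2*r + 22) + 10*r^2 + 109*r - 11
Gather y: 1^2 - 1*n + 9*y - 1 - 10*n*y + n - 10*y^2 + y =-10*y^2 + y*(10 - 10*n)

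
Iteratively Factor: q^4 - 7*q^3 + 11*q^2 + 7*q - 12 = (q - 3)*(q^3 - 4*q^2 - q + 4) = (q - 4)*(q - 3)*(q^2 - 1) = (q - 4)*(q - 3)*(q - 1)*(q + 1)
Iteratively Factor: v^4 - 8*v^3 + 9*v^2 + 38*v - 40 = (v - 4)*(v^3 - 4*v^2 - 7*v + 10) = (v - 4)*(v - 1)*(v^2 - 3*v - 10) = (v - 4)*(v - 1)*(v + 2)*(v - 5)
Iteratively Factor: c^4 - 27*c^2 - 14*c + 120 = (c - 5)*(c^3 + 5*c^2 - 2*c - 24) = (c - 5)*(c - 2)*(c^2 + 7*c + 12) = (c - 5)*(c - 2)*(c + 3)*(c + 4)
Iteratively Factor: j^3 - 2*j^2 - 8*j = (j + 2)*(j^2 - 4*j) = (j - 4)*(j + 2)*(j)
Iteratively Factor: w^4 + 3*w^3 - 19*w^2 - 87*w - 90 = (w + 3)*(w^3 - 19*w - 30) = (w + 2)*(w + 3)*(w^2 - 2*w - 15) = (w - 5)*(w + 2)*(w + 3)*(w + 3)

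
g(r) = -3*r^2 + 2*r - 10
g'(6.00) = -34.00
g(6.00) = -106.00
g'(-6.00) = 38.00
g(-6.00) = -130.00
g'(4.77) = -26.62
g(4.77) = -68.72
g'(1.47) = -6.82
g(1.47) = -13.54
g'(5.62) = -31.72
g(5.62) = -93.51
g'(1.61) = -7.66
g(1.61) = -14.56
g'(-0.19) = 3.14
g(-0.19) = -10.49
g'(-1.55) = 11.30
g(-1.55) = -20.31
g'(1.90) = -9.40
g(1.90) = -17.03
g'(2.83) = -14.98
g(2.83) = -28.37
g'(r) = 2 - 6*r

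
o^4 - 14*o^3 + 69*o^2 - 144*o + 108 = (o - 6)*(o - 3)^2*(o - 2)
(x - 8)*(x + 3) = x^2 - 5*x - 24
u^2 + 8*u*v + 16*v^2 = (u + 4*v)^2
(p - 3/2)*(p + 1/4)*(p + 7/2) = p^3 + 9*p^2/4 - 19*p/4 - 21/16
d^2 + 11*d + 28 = (d + 4)*(d + 7)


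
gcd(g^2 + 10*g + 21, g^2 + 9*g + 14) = g + 7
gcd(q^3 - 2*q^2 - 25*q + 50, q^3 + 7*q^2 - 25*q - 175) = q^2 - 25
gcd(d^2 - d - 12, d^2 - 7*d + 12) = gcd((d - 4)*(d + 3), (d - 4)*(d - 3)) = d - 4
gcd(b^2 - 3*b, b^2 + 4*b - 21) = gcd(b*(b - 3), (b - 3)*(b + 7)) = b - 3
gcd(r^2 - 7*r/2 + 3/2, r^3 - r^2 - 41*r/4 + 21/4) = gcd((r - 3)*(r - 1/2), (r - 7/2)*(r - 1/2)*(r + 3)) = r - 1/2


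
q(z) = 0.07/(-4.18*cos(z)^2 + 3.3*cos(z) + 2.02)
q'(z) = 0.07*(-8.36*sin(z)*cos(z) + 3.3*sin(z))/(-4.18*cos(z)^2 + 3.3*cos(z) + 2.02)^2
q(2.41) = -0.03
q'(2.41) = 0.06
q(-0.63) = 0.04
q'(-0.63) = 0.04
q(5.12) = 0.03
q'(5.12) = 0.00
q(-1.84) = 0.08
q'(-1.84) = -0.52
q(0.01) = 0.06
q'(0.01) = -0.00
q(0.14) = 0.06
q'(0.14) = -0.03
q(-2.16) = -0.06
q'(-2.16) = -0.38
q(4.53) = 0.05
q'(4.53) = -0.20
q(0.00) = 0.06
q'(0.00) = 0.00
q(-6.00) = 0.05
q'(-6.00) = -0.05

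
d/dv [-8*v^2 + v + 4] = 1 - 16*v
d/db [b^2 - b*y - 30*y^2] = 2*b - y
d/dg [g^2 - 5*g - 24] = 2*g - 5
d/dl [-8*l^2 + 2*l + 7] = 2 - 16*l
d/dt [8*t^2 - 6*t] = 16*t - 6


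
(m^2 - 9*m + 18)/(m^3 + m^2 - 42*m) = (m - 3)/(m*(m + 7))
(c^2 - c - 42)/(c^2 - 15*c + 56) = (c + 6)/(c - 8)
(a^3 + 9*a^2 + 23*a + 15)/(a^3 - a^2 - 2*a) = (a^2 + 8*a + 15)/(a*(a - 2))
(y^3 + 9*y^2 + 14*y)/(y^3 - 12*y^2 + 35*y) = (y^2 + 9*y + 14)/(y^2 - 12*y + 35)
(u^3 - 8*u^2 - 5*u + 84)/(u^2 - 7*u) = u - 1 - 12/u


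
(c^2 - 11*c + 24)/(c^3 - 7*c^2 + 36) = (c - 8)/(c^2 - 4*c - 12)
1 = 1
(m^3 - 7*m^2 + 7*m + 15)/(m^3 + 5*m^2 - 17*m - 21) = (m - 5)/(m + 7)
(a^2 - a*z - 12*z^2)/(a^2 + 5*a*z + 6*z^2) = (a - 4*z)/(a + 2*z)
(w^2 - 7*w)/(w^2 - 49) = w/(w + 7)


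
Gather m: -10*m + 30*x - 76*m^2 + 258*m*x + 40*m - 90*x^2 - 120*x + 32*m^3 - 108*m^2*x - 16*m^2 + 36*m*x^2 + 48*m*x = 32*m^3 + m^2*(-108*x - 92) + m*(36*x^2 + 306*x + 30) - 90*x^2 - 90*x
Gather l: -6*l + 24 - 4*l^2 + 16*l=-4*l^2 + 10*l + 24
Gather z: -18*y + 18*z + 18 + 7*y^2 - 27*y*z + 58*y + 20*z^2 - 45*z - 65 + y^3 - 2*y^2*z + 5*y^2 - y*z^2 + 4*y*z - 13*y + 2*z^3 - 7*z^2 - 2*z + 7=y^3 + 12*y^2 + 27*y + 2*z^3 + z^2*(13 - y) + z*(-2*y^2 - 23*y - 29) - 40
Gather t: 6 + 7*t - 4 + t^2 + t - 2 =t^2 + 8*t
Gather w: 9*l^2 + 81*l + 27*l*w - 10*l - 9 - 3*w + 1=9*l^2 + 71*l + w*(27*l - 3) - 8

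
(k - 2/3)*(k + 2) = k^2 + 4*k/3 - 4/3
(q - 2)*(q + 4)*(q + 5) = q^3 + 7*q^2 + 2*q - 40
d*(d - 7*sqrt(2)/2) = d^2 - 7*sqrt(2)*d/2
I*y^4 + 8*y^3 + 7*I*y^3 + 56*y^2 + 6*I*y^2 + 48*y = y*(y + 6)*(y - 8*I)*(I*y + I)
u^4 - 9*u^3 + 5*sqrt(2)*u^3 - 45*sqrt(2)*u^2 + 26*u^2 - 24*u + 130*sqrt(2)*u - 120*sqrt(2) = (u - 4)*(u - 3)*(u - 2)*(u + 5*sqrt(2))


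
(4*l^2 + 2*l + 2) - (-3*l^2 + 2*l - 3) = 7*l^2 + 5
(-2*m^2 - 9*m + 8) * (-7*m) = 14*m^3 + 63*m^2 - 56*m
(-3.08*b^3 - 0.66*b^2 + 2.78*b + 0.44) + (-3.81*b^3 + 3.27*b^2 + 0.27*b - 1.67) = -6.89*b^3 + 2.61*b^2 + 3.05*b - 1.23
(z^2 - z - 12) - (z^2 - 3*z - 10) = 2*z - 2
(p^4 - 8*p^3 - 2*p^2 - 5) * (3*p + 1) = 3*p^5 - 23*p^4 - 14*p^3 - 2*p^2 - 15*p - 5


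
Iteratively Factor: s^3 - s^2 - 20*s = (s - 5)*(s^2 + 4*s) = s*(s - 5)*(s + 4)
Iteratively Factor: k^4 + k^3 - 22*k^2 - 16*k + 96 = (k - 4)*(k^3 + 5*k^2 - 2*k - 24) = (k - 4)*(k - 2)*(k^2 + 7*k + 12) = (k - 4)*(k - 2)*(k + 3)*(k + 4)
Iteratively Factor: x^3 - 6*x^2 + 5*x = (x)*(x^2 - 6*x + 5) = x*(x - 5)*(x - 1)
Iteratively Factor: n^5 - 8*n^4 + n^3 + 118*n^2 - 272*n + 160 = (n - 5)*(n^4 - 3*n^3 - 14*n^2 + 48*n - 32) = (n - 5)*(n - 4)*(n^3 + n^2 - 10*n + 8) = (n - 5)*(n - 4)*(n + 4)*(n^2 - 3*n + 2) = (n - 5)*(n - 4)*(n - 2)*(n + 4)*(n - 1)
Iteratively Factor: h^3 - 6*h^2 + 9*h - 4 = (h - 1)*(h^2 - 5*h + 4) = (h - 4)*(h - 1)*(h - 1)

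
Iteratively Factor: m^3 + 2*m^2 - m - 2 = (m + 2)*(m^2 - 1) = (m - 1)*(m + 2)*(m + 1)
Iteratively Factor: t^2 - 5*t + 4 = (t - 1)*(t - 4)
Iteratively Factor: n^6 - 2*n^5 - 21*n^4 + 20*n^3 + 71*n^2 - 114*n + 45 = (n - 1)*(n^5 - n^4 - 22*n^3 - 2*n^2 + 69*n - 45) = (n - 1)*(n + 3)*(n^4 - 4*n^3 - 10*n^2 + 28*n - 15) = (n - 1)*(n + 3)^2*(n^3 - 7*n^2 + 11*n - 5) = (n - 1)^2*(n + 3)^2*(n^2 - 6*n + 5) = (n - 5)*(n - 1)^2*(n + 3)^2*(n - 1)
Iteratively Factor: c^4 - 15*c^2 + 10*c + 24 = (c + 4)*(c^3 - 4*c^2 + c + 6) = (c + 1)*(c + 4)*(c^2 - 5*c + 6) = (c - 2)*(c + 1)*(c + 4)*(c - 3)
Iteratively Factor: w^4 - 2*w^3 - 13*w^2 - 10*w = (w)*(w^3 - 2*w^2 - 13*w - 10) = w*(w + 2)*(w^2 - 4*w - 5) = w*(w - 5)*(w + 2)*(w + 1)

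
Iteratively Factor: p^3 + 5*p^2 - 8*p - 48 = (p - 3)*(p^2 + 8*p + 16) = (p - 3)*(p + 4)*(p + 4)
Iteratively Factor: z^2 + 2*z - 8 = (z + 4)*(z - 2)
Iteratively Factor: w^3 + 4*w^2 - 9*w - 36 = (w + 4)*(w^2 - 9) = (w - 3)*(w + 4)*(w + 3)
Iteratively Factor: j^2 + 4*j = (j + 4)*(j)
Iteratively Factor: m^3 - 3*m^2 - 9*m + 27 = (m - 3)*(m^2 - 9) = (m - 3)^2*(m + 3)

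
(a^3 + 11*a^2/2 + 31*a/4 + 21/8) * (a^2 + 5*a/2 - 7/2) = a^5 + 8*a^4 + 18*a^3 + 11*a^2/4 - 329*a/16 - 147/16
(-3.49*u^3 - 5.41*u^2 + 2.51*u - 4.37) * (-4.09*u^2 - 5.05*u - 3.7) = 14.2741*u^5 + 39.7514*u^4 + 29.9676*u^3 + 25.2148*u^2 + 12.7815*u + 16.169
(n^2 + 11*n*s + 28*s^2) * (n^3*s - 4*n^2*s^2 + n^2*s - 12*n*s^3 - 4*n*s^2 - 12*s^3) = n^5*s + 7*n^4*s^2 + n^4*s - 28*n^3*s^3 + 7*n^3*s^2 - 244*n^2*s^4 - 28*n^2*s^3 - 336*n*s^5 - 244*n*s^4 - 336*s^5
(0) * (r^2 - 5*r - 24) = 0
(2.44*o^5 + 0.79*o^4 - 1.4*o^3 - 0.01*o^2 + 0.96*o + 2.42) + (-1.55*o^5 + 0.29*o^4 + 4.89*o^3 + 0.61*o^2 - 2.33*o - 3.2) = 0.89*o^5 + 1.08*o^4 + 3.49*o^3 + 0.6*o^2 - 1.37*o - 0.78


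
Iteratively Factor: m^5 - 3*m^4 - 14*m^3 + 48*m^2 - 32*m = (m - 2)*(m^4 - m^3 - 16*m^2 + 16*m) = m*(m - 2)*(m^3 - m^2 - 16*m + 16) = m*(m - 4)*(m - 2)*(m^2 + 3*m - 4) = m*(m - 4)*(m - 2)*(m + 4)*(m - 1)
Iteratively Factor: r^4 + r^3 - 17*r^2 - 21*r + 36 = (r + 3)*(r^3 - 2*r^2 - 11*r + 12) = (r + 3)^2*(r^2 - 5*r + 4) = (r - 4)*(r + 3)^2*(r - 1)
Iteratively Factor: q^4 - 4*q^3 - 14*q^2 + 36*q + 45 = (q + 3)*(q^3 - 7*q^2 + 7*q + 15) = (q + 1)*(q + 3)*(q^2 - 8*q + 15) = (q - 3)*(q + 1)*(q + 3)*(q - 5)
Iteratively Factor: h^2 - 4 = (h + 2)*(h - 2)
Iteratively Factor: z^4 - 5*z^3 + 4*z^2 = (z)*(z^3 - 5*z^2 + 4*z) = z*(z - 4)*(z^2 - z) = z*(z - 4)*(z - 1)*(z)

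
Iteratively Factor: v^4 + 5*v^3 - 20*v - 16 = (v + 4)*(v^3 + v^2 - 4*v - 4) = (v + 1)*(v + 4)*(v^2 - 4) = (v + 1)*(v + 2)*(v + 4)*(v - 2)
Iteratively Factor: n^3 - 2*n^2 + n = (n - 1)*(n^2 - n) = (n - 1)^2*(n)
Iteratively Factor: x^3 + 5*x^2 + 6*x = (x + 2)*(x^2 + 3*x) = (x + 2)*(x + 3)*(x)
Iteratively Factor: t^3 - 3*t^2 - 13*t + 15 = (t - 5)*(t^2 + 2*t - 3) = (t - 5)*(t + 3)*(t - 1)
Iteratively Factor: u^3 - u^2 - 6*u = (u + 2)*(u^2 - 3*u) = (u - 3)*(u + 2)*(u)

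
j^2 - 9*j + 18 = (j - 6)*(j - 3)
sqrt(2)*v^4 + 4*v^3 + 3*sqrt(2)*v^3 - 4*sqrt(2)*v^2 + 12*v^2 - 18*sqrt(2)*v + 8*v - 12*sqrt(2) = (v + 2)*(v - sqrt(2))*(v + 3*sqrt(2))*(sqrt(2)*v + sqrt(2))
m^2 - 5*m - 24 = (m - 8)*(m + 3)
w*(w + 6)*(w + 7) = w^3 + 13*w^2 + 42*w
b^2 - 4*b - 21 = (b - 7)*(b + 3)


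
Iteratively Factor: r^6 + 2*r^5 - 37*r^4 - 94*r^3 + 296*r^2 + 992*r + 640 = (r - 5)*(r^5 + 7*r^4 - 2*r^3 - 104*r^2 - 224*r - 128) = (r - 5)*(r + 1)*(r^4 + 6*r^3 - 8*r^2 - 96*r - 128) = (r - 5)*(r + 1)*(r + 4)*(r^3 + 2*r^2 - 16*r - 32) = (r - 5)*(r + 1)*(r + 4)^2*(r^2 - 2*r - 8) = (r - 5)*(r + 1)*(r + 2)*(r + 4)^2*(r - 4)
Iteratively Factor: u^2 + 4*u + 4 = (u + 2)*(u + 2)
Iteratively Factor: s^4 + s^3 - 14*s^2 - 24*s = (s - 4)*(s^3 + 5*s^2 + 6*s) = (s - 4)*(s + 2)*(s^2 + 3*s) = s*(s - 4)*(s + 2)*(s + 3)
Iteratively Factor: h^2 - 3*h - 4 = (h + 1)*(h - 4)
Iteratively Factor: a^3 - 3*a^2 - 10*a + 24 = (a - 4)*(a^2 + a - 6) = (a - 4)*(a + 3)*(a - 2)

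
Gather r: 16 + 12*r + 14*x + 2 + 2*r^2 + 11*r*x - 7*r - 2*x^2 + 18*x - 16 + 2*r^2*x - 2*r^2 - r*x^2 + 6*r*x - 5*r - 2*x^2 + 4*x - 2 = 2*r^2*x + r*(-x^2 + 17*x) - 4*x^2 + 36*x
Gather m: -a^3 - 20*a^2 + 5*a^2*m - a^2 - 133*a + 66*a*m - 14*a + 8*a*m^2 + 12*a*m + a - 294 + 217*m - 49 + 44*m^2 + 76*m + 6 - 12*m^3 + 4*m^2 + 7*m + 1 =-a^3 - 21*a^2 - 146*a - 12*m^3 + m^2*(8*a + 48) + m*(5*a^2 + 78*a + 300) - 336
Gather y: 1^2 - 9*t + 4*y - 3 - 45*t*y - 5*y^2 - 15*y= -9*t - 5*y^2 + y*(-45*t - 11) - 2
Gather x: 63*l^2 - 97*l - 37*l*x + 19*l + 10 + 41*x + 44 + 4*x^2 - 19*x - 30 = 63*l^2 - 78*l + 4*x^2 + x*(22 - 37*l) + 24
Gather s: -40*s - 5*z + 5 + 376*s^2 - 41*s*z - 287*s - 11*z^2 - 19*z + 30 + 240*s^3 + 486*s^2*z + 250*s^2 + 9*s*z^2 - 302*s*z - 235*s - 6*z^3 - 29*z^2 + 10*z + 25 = 240*s^3 + s^2*(486*z + 626) + s*(9*z^2 - 343*z - 562) - 6*z^3 - 40*z^2 - 14*z + 60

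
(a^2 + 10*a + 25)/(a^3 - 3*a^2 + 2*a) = (a^2 + 10*a + 25)/(a*(a^2 - 3*a + 2))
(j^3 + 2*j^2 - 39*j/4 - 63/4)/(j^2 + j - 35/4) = (2*j^2 - 3*j - 9)/(2*j - 5)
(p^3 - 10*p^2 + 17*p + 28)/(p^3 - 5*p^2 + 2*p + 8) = (p - 7)/(p - 2)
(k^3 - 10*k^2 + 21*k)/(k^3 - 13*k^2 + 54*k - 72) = k*(k - 7)/(k^2 - 10*k + 24)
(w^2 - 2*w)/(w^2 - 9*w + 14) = w/(w - 7)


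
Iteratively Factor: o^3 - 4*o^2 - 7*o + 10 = (o + 2)*(o^2 - 6*o + 5) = (o - 5)*(o + 2)*(o - 1)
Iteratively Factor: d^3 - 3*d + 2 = (d - 1)*(d^2 + d - 2) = (d - 1)*(d + 2)*(d - 1)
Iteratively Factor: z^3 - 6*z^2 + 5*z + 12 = (z + 1)*(z^2 - 7*z + 12) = (z - 3)*(z + 1)*(z - 4)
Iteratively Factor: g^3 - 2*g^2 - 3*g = (g + 1)*(g^2 - 3*g) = (g - 3)*(g + 1)*(g)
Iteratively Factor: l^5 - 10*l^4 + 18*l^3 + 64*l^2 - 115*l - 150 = (l - 3)*(l^4 - 7*l^3 - 3*l^2 + 55*l + 50) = (l - 3)*(l + 1)*(l^3 - 8*l^2 + 5*l + 50) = (l - 3)*(l + 1)*(l + 2)*(l^2 - 10*l + 25) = (l - 5)*(l - 3)*(l + 1)*(l + 2)*(l - 5)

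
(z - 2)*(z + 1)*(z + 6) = z^3 + 5*z^2 - 8*z - 12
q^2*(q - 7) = q^3 - 7*q^2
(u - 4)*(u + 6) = u^2 + 2*u - 24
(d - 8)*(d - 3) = d^2 - 11*d + 24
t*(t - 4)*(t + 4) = t^3 - 16*t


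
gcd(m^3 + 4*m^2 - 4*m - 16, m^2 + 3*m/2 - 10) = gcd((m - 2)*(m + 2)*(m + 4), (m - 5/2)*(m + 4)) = m + 4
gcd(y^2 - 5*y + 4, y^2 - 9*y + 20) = y - 4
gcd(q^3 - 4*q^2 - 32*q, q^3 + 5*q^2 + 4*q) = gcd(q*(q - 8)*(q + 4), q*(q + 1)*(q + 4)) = q^2 + 4*q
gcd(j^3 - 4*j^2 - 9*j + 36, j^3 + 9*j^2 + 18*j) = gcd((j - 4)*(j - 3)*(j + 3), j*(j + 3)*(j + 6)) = j + 3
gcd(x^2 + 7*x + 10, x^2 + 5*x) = x + 5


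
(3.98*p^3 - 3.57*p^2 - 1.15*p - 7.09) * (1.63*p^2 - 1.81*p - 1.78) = 6.4874*p^5 - 13.0229*p^4 - 2.4972*p^3 - 3.1206*p^2 + 14.8799*p + 12.6202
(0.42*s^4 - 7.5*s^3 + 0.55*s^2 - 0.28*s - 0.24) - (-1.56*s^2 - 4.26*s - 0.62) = 0.42*s^4 - 7.5*s^3 + 2.11*s^2 + 3.98*s + 0.38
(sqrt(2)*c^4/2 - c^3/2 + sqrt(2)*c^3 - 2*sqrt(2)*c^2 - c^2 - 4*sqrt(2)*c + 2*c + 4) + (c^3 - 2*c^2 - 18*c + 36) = sqrt(2)*c^4/2 + c^3/2 + sqrt(2)*c^3 - 3*c^2 - 2*sqrt(2)*c^2 - 16*c - 4*sqrt(2)*c + 40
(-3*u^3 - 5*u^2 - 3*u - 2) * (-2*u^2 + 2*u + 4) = 6*u^5 + 4*u^4 - 16*u^3 - 22*u^2 - 16*u - 8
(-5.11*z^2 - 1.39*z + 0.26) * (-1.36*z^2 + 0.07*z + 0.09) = 6.9496*z^4 + 1.5327*z^3 - 0.9108*z^2 - 0.1069*z + 0.0234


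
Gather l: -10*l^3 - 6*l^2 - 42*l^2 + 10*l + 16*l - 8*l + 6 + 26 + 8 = -10*l^3 - 48*l^2 + 18*l + 40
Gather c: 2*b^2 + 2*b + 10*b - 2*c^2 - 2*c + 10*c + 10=2*b^2 + 12*b - 2*c^2 + 8*c + 10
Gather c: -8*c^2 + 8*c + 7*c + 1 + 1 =-8*c^2 + 15*c + 2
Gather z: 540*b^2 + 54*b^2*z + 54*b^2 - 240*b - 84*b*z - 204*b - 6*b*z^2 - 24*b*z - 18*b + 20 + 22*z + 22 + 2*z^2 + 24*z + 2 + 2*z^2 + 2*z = 594*b^2 - 462*b + z^2*(4 - 6*b) + z*(54*b^2 - 108*b + 48) + 44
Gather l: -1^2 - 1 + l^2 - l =l^2 - l - 2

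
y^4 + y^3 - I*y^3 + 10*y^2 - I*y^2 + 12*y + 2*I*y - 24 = (y - 1)*(y + 2)*(y - 4*I)*(y + 3*I)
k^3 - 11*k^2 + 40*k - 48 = (k - 4)^2*(k - 3)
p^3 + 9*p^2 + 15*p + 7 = (p + 1)^2*(p + 7)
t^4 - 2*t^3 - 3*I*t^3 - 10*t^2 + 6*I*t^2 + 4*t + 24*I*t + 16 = (t - 4)*(t + 2)*(t - 2*I)*(t - I)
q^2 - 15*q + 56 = (q - 8)*(q - 7)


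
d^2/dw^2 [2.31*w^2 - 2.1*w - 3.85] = 4.62000000000000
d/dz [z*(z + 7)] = 2*z + 7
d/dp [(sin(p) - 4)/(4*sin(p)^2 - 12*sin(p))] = (-cos(p) + 8/tan(p) - 12*cos(p)/sin(p)^2)/(4*(sin(p) - 3)^2)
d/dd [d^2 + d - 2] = 2*d + 1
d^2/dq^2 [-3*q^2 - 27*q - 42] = -6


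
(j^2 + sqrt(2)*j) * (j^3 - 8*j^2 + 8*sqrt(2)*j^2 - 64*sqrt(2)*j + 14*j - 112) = j^5 - 8*j^4 + 9*sqrt(2)*j^4 - 72*sqrt(2)*j^3 + 30*j^3 - 240*j^2 + 14*sqrt(2)*j^2 - 112*sqrt(2)*j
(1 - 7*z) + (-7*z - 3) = -14*z - 2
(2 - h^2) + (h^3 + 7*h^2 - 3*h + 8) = h^3 + 6*h^2 - 3*h + 10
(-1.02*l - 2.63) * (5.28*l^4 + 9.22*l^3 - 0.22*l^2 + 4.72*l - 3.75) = -5.3856*l^5 - 23.2908*l^4 - 24.0242*l^3 - 4.2358*l^2 - 8.5886*l + 9.8625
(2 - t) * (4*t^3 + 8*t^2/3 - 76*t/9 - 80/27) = -4*t^4 + 16*t^3/3 + 124*t^2/9 - 376*t/27 - 160/27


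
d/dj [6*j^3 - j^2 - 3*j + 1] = 18*j^2 - 2*j - 3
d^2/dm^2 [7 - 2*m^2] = -4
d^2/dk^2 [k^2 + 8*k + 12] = 2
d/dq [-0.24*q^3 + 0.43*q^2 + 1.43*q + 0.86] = -0.72*q^2 + 0.86*q + 1.43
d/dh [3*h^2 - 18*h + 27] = 6*h - 18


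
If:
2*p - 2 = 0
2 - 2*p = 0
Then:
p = 1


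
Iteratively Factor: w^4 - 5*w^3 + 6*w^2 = (w)*(w^3 - 5*w^2 + 6*w) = w*(w - 2)*(w^2 - 3*w) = w*(w - 3)*(w - 2)*(w)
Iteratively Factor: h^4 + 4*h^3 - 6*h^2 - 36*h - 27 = (h + 1)*(h^3 + 3*h^2 - 9*h - 27) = (h - 3)*(h + 1)*(h^2 + 6*h + 9) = (h - 3)*(h + 1)*(h + 3)*(h + 3)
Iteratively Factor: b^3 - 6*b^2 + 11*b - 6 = (b - 2)*(b^2 - 4*b + 3) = (b - 2)*(b - 1)*(b - 3)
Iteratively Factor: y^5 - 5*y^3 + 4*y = (y - 2)*(y^4 + 2*y^3 - y^2 - 2*y) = (y - 2)*(y - 1)*(y^3 + 3*y^2 + 2*y) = (y - 2)*(y - 1)*(y + 1)*(y^2 + 2*y) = (y - 2)*(y - 1)*(y + 1)*(y + 2)*(y)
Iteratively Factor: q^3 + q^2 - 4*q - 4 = (q + 1)*(q^2 - 4) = (q - 2)*(q + 1)*(q + 2)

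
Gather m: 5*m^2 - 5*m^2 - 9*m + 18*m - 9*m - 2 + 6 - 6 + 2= 0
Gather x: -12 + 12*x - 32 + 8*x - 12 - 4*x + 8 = 16*x - 48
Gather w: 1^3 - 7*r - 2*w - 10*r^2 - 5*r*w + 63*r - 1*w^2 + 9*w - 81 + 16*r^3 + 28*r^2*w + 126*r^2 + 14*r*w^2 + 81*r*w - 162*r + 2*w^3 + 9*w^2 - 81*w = 16*r^3 + 116*r^2 - 106*r + 2*w^3 + w^2*(14*r + 8) + w*(28*r^2 + 76*r - 74) - 80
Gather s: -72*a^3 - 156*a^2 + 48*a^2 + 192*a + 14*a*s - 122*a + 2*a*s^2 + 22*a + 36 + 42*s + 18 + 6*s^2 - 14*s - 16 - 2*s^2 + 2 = -72*a^3 - 108*a^2 + 92*a + s^2*(2*a + 4) + s*(14*a + 28) + 40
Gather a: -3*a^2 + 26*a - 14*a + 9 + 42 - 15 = -3*a^2 + 12*a + 36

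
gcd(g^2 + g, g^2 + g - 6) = 1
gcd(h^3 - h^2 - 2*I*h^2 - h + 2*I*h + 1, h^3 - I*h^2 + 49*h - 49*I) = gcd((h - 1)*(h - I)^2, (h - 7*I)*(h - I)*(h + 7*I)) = h - I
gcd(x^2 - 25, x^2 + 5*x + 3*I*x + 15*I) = x + 5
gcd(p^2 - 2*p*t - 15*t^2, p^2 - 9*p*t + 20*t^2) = p - 5*t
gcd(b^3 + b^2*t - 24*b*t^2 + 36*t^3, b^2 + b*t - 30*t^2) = b + 6*t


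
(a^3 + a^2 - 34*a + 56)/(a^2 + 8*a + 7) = (a^2 - 6*a + 8)/(a + 1)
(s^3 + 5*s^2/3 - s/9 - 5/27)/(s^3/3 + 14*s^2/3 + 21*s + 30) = (27*s^3 + 45*s^2 - 3*s - 5)/(9*(s^3 + 14*s^2 + 63*s + 90))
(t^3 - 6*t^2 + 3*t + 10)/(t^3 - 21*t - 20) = (t - 2)/(t + 4)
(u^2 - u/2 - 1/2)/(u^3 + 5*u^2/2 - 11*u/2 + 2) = (2*u + 1)/(2*u^2 + 7*u - 4)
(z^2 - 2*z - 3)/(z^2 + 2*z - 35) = (z^2 - 2*z - 3)/(z^2 + 2*z - 35)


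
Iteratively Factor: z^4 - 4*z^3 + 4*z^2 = (z)*(z^3 - 4*z^2 + 4*z) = z^2*(z^2 - 4*z + 4) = z^2*(z - 2)*(z - 2)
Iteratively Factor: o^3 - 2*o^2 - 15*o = (o + 3)*(o^2 - 5*o) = o*(o + 3)*(o - 5)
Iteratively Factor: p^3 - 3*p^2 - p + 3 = (p + 1)*(p^2 - 4*p + 3) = (p - 3)*(p + 1)*(p - 1)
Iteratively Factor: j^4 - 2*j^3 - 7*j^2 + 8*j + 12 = (j + 1)*(j^3 - 3*j^2 - 4*j + 12) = (j - 2)*(j + 1)*(j^2 - j - 6) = (j - 3)*(j - 2)*(j + 1)*(j + 2)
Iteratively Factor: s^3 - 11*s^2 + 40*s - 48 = (s - 4)*(s^2 - 7*s + 12) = (s - 4)^2*(s - 3)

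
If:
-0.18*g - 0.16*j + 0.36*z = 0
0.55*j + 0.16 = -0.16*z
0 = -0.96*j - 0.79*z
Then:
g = 1.49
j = -0.45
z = 0.55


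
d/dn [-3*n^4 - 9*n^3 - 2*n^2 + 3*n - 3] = -12*n^3 - 27*n^2 - 4*n + 3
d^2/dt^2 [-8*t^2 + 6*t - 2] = -16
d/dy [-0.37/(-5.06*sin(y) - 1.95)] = -1.8722*cos(y)/(5.06*sin(y) + 1.95)^2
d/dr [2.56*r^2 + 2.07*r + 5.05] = 5.12*r + 2.07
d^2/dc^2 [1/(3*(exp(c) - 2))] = (exp(c) + 2)*exp(c)/(3*(exp(c) - 2)^3)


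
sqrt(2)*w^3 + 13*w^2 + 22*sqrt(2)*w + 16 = (w + 2*sqrt(2))*(w + 4*sqrt(2))*(sqrt(2)*w + 1)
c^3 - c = c*(c - 1)*(c + 1)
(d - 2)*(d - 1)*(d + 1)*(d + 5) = d^4 + 3*d^3 - 11*d^2 - 3*d + 10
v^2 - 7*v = v*(v - 7)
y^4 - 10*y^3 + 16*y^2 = y^2*(y - 8)*(y - 2)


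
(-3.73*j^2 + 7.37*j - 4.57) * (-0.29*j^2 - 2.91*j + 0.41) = 1.0817*j^4 + 8.717*j^3 - 21.6507*j^2 + 16.3204*j - 1.8737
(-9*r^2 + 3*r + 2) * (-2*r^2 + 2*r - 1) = 18*r^4 - 24*r^3 + 11*r^2 + r - 2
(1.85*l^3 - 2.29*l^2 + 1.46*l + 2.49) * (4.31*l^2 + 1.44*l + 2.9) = 7.9735*l^5 - 7.2059*l^4 + 8.36*l^3 + 6.1933*l^2 + 7.8196*l + 7.221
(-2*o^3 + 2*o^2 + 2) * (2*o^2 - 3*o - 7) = -4*o^5 + 10*o^4 + 8*o^3 - 10*o^2 - 6*o - 14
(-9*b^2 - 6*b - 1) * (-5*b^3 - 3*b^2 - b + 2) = 45*b^5 + 57*b^4 + 32*b^3 - 9*b^2 - 11*b - 2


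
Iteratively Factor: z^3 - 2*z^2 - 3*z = (z)*(z^2 - 2*z - 3) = z*(z - 3)*(z + 1)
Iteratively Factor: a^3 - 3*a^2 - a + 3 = (a + 1)*(a^2 - 4*a + 3) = (a - 3)*(a + 1)*(a - 1)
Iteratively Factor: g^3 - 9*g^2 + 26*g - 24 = (g - 4)*(g^2 - 5*g + 6) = (g - 4)*(g - 2)*(g - 3)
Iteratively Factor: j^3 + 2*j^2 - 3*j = (j)*(j^2 + 2*j - 3) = j*(j - 1)*(j + 3)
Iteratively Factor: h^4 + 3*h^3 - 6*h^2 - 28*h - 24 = (h - 3)*(h^3 + 6*h^2 + 12*h + 8) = (h - 3)*(h + 2)*(h^2 + 4*h + 4) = (h - 3)*(h + 2)^2*(h + 2)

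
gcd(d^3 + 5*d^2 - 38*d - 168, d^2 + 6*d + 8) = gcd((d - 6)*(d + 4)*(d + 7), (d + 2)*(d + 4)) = d + 4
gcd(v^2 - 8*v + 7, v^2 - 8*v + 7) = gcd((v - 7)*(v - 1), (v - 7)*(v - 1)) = v^2 - 8*v + 7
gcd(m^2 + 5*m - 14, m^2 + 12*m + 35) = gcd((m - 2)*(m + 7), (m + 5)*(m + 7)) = m + 7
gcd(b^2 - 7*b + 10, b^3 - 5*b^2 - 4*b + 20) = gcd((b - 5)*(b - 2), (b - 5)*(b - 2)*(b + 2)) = b^2 - 7*b + 10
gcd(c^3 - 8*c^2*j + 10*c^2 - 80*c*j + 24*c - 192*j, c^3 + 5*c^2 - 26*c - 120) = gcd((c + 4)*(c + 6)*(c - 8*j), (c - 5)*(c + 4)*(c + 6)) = c^2 + 10*c + 24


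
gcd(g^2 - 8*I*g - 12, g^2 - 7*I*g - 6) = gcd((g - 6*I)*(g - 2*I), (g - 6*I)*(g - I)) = g - 6*I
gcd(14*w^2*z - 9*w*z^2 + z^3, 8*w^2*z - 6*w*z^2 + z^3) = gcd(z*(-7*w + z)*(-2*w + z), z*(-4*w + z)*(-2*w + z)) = -2*w*z + z^2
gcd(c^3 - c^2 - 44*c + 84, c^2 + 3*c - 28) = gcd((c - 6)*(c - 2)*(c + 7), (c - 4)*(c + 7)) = c + 7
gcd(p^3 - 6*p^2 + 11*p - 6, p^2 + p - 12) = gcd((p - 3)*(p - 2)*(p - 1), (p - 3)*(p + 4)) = p - 3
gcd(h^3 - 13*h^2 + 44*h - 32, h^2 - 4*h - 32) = h - 8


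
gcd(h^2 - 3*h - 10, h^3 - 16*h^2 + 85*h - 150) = h - 5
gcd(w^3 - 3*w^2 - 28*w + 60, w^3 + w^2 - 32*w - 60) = w^2 - w - 30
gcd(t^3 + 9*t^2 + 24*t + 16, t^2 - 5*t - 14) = 1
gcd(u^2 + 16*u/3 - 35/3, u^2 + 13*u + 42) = u + 7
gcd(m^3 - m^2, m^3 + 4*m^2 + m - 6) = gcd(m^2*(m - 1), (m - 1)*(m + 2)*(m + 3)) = m - 1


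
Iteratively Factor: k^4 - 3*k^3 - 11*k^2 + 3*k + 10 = (k + 2)*(k^3 - 5*k^2 - k + 5) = (k - 5)*(k + 2)*(k^2 - 1) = (k - 5)*(k + 1)*(k + 2)*(k - 1)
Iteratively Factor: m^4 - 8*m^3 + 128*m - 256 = (m - 4)*(m^3 - 4*m^2 - 16*m + 64) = (m - 4)^2*(m^2 - 16) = (m - 4)^3*(m + 4)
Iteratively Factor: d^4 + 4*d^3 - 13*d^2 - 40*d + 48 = (d - 3)*(d^3 + 7*d^2 + 8*d - 16) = (d - 3)*(d - 1)*(d^2 + 8*d + 16) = (d - 3)*(d - 1)*(d + 4)*(d + 4)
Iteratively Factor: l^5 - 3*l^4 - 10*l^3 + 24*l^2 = (l - 4)*(l^4 + l^3 - 6*l^2) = (l - 4)*(l + 3)*(l^3 - 2*l^2) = l*(l - 4)*(l + 3)*(l^2 - 2*l) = l*(l - 4)*(l - 2)*(l + 3)*(l)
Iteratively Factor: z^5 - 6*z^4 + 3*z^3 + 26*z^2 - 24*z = (z + 2)*(z^4 - 8*z^3 + 19*z^2 - 12*z) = z*(z + 2)*(z^3 - 8*z^2 + 19*z - 12) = z*(z - 1)*(z + 2)*(z^2 - 7*z + 12) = z*(z - 3)*(z - 1)*(z + 2)*(z - 4)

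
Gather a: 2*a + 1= 2*a + 1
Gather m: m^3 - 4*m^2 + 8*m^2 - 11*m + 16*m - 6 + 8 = m^3 + 4*m^2 + 5*m + 2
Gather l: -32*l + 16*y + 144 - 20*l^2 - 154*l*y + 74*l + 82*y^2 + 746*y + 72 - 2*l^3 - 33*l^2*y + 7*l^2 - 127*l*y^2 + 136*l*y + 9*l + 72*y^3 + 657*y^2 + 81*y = -2*l^3 + l^2*(-33*y - 13) + l*(-127*y^2 - 18*y + 51) + 72*y^3 + 739*y^2 + 843*y + 216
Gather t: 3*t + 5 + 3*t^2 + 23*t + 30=3*t^2 + 26*t + 35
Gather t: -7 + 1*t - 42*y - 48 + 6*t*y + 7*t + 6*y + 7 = t*(6*y + 8) - 36*y - 48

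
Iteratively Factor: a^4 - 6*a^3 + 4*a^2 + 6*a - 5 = (a - 1)*(a^3 - 5*a^2 - a + 5) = (a - 5)*(a - 1)*(a^2 - 1) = (a - 5)*(a - 1)*(a + 1)*(a - 1)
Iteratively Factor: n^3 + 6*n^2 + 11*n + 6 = (n + 3)*(n^2 + 3*n + 2) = (n + 1)*(n + 3)*(n + 2)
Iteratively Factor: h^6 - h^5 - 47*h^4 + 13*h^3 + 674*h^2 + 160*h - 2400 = (h + 4)*(h^5 - 5*h^4 - 27*h^3 + 121*h^2 + 190*h - 600) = (h - 2)*(h + 4)*(h^4 - 3*h^3 - 33*h^2 + 55*h + 300) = (h - 2)*(h + 3)*(h + 4)*(h^3 - 6*h^2 - 15*h + 100) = (h - 2)*(h + 3)*(h + 4)^2*(h^2 - 10*h + 25) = (h - 5)*(h - 2)*(h + 3)*(h + 4)^2*(h - 5)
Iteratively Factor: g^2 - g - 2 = (g + 1)*(g - 2)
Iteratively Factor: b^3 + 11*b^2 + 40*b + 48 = (b + 4)*(b^2 + 7*b + 12) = (b + 3)*(b + 4)*(b + 4)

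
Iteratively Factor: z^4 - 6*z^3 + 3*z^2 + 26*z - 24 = (z - 4)*(z^3 - 2*z^2 - 5*z + 6) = (z - 4)*(z - 1)*(z^2 - z - 6) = (z - 4)*(z - 1)*(z + 2)*(z - 3)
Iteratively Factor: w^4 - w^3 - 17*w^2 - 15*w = (w - 5)*(w^3 + 4*w^2 + 3*w) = (w - 5)*(w + 1)*(w^2 + 3*w) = w*(w - 5)*(w + 1)*(w + 3)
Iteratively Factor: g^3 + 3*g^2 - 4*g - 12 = (g + 2)*(g^2 + g - 6) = (g - 2)*(g + 2)*(g + 3)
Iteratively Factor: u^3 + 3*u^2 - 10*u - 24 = (u + 4)*(u^2 - u - 6) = (u - 3)*(u + 4)*(u + 2)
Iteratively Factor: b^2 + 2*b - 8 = (b - 2)*(b + 4)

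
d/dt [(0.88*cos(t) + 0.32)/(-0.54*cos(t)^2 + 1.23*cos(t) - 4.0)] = (-0.4752*cos(t)^2 - 0.3456*cos(t) + 3.9136)*sin(t)/(0.2916*cos(t)^4 - 1.3284*cos(t)^3 + 5.8329*cos(t)^2 - 9.84*cos(t) + 16.0)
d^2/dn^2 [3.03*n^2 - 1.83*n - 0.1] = 6.06000000000000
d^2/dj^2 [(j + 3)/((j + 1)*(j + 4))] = 2*(j^3 + 9*j^2 + 33*j + 43)/(j^6 + 15*j^5 + 87*j^4 + 245*j^3 + 348*j^2 + 240*j + 64)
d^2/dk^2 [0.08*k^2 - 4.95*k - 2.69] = 0.160000000000000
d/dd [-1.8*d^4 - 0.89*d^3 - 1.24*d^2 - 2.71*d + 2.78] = -7.2*d^3 - 2.67*d^2 - 2.48*d - 2.71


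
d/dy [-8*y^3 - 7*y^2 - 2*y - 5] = -24*y^2 - 14*y - 2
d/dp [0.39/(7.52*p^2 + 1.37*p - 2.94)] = (-5.8656*p - 0.5343)/(7.52*p^2 + 1.37*p - 2.94)^2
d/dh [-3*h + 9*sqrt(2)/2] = -3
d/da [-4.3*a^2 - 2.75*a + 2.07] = -8.6*a - 2.75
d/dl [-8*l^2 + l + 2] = 1 - 16*l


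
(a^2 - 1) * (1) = a^2 - 1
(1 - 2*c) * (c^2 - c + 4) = -2*c^3 + 3*c^2 - 9*c + 4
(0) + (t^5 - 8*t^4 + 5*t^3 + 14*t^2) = t^5 - 8*t^4 + 5*t^3 + 14*t^2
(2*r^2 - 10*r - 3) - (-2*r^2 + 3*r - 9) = 4*r^2 - 13*r + 6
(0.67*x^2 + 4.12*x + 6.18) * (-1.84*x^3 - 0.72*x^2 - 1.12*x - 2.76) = -1.2328*x^5 - 8.0632*x^4 - 15.088*x^3 - 10.9132*x^2 - 18.2928*x - 17.0568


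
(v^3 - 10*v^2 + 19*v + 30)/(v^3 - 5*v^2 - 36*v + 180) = (v + 1)/(v + 6)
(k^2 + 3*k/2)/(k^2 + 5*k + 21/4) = 2*k/(2*k + 7)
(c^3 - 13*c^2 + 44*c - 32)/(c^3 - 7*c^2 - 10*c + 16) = (c - 4)/(c + 2)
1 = 1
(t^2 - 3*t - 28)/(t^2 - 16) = (t - 7)/(t - 4)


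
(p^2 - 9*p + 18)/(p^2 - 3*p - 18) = (p - 3)/(p + 3)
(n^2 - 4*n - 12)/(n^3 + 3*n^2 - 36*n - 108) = (n + 2)/(n^2 + 9*n + 18)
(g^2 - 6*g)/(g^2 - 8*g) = (g - 6)/(g - 8)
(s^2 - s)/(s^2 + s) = (s - 1)/(s + 1)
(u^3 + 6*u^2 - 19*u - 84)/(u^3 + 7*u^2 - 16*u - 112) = (u + 3)/(u + 4)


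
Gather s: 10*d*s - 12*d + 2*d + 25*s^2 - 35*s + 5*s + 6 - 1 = -10*d + 25*s^2 + s*(10*d - 30) + 5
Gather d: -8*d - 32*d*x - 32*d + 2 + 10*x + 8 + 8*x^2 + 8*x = d*(-32*x - 40) + 8*x^2 + 18*x + 10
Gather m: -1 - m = -m - 1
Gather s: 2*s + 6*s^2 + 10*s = 6*s^2 + 12*s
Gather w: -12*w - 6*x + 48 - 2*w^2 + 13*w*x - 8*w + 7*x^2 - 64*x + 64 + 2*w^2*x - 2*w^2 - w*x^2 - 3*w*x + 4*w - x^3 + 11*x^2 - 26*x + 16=w^2*(2*x - 4) + w*(-x^2 + 10*x - 16) - x^3 + 18*x^2 - 96*x + 128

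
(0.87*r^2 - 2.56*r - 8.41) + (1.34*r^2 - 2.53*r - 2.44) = 2.21*r^2 - 5.09*r - 10.85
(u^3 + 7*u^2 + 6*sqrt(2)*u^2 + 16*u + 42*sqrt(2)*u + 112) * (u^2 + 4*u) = u^5 + 6*sqrt(2)*u^4 + 11*u^4 + 44*u^3 + 66*sqrt(2)*u^3 + 176*u^2 + 168*sqrt(2)*u^2 + 448*u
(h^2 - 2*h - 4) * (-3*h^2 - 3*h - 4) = -3*h^4 + 3*h^3 + 14*h^2 + 20*h + 16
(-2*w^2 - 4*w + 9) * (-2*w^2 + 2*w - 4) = 4*w^4 + 4*w^3 - 18*w^2 + 34*w - 36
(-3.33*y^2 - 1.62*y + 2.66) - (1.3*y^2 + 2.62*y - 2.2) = -4.63*y^2 - 4.24*y + 4.86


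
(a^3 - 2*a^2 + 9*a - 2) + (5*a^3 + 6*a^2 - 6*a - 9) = 6*a^3 + 4*a^2 + 3*a - 11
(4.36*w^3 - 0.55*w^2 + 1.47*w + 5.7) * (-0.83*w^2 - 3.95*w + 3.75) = -3.6188*w^5 - 16.7655*w^4 + 17.3024*w^3 - 12.6*w^2 - 17.0025*w + 21.375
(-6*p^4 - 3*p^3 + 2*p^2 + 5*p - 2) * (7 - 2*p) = 12*p^5 - 36*p^4 - 25*p^3 + 4*p^2 + 39*p - 14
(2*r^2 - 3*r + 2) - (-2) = 2*r^2 - 3*r + 4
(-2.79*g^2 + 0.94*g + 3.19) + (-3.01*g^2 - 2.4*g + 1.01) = -5.8*g^2 - 1.46*g + 4.2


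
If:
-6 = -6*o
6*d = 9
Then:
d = 3/2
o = 1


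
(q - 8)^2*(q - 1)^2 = q^4 - 18*q^3 + 97*q^2 - 144*q + 64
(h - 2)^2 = h^2 - 4*h + 4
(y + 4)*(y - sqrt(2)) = y^2 - sqrt(2)*y + 4*y - 4*sqrt(2)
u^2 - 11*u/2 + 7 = (u - 7/2)*(u - 2)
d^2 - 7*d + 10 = (d - 5)*(d - 2)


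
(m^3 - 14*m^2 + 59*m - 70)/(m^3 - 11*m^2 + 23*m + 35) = (m - 2)/(m + 1)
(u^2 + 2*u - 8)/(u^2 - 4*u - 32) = (u - 2)/(u - 8)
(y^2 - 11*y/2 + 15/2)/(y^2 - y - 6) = (y - 5/2)/(y + 2)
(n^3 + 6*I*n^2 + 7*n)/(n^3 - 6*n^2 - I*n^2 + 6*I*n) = (n + 7*I)/(n - 6)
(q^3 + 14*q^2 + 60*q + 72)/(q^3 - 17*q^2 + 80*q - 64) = (q^3 + 14*q^2 + 60*q + 72)/(q^3 - 17*q^2 + 80*q - 64)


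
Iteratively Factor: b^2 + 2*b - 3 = (b + 3)*(b - 1)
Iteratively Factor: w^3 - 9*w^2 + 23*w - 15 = (w - 5)*(w^2 - 4*w + 3) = (w - 5)*(w - 3)*(w - 1)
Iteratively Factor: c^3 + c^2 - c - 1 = (c + 1)*(c^2 - 1) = (c - 1)*(c + 1)*(c + 1)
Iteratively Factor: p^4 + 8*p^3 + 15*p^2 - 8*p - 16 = (p + 4)*(p^3 + 4*p^2 - p - 4) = (p + 4)^2*(p^2 - 1) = (p + 1)*(p + 4)^2*(p - 1)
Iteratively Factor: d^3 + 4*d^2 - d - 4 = (d - 1)*(d^2 + 5*d + 4) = (d - 1)*(d + 4)*(d + 1)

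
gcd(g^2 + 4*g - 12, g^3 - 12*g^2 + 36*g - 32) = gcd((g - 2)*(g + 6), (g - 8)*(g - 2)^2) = g - 2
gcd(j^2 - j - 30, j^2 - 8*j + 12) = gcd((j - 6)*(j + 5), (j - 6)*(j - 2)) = j - 6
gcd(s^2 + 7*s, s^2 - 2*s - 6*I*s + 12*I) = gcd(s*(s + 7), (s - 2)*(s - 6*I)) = 1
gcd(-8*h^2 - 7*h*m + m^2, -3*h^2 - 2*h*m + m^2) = h + m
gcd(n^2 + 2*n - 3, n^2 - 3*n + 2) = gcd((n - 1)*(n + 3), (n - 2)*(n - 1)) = n - 1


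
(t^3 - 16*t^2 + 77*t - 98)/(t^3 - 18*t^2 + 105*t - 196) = (t - 2)/(t - 4)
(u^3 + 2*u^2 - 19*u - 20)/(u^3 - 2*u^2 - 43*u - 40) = (u - 4)/(u - 8)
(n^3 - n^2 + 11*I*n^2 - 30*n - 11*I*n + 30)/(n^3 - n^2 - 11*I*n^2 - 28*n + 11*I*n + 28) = (n^2 + 11*I*n - 30)/(n^2 - 11*I*n - 28)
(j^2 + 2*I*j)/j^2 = (j + 2*I)/j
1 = 1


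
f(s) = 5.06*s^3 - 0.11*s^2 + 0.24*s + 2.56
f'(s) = 15.18*s^2 - 0.22*s + 0.24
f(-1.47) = -14.10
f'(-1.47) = 33.37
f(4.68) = 519.94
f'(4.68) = 331.69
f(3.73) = 264.51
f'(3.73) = 210.62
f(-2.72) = -100.73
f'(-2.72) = 113.15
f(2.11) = 50.11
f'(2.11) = 67.36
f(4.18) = 371.20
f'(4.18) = 264.55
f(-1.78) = -26.75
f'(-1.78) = 48.73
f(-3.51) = -218.45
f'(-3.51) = 188.03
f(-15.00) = -17103.29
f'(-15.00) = 3419.04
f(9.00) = 3684.55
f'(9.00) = 1227.84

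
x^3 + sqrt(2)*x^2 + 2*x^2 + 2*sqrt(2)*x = x*(x + 2)*(x + sqrt(2))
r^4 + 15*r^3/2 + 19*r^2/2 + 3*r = r*(r + 1/2)*(r + 1)*(r + 6)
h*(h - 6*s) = h^2 - 6*h*s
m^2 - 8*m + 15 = (m - 5)*(m - 3)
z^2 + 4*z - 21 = (z - 3)*(z + 7)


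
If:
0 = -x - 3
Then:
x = -3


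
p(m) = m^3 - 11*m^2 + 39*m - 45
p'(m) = 3*m^2 - 22*m + 39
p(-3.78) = -403.60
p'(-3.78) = 165.03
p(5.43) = 2.54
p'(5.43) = 7.99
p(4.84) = -0.54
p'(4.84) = 2.80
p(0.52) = -27.55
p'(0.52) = 28.37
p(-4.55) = -544.37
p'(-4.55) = 201.21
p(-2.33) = -208.24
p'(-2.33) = 106.55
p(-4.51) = -536.36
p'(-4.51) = 199.24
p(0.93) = -17.44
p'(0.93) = 21.13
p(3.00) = 0.00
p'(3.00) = 0.00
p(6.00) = 9.00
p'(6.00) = 15.00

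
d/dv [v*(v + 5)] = 2*v + 5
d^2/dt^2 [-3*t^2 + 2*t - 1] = -6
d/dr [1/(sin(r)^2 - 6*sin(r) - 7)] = 2*(3 - sin(r))*cos(r)/((sin(r) - 7)^2*(sin(r) + 1)^2)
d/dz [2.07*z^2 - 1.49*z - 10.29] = 4.14*z - 1.49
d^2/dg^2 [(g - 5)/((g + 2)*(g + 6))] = 2*(g^3 - 15*g^2 - 156*g - 356)/(g^6 + 24*g^5 + 228*g^4 + 1088*g^3 + 2736*g^2 + 3456*g + 1728)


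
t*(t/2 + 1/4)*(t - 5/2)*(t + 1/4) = t^4/2 - 7*t^3/8 - 7*t^2/8 - 5*t/32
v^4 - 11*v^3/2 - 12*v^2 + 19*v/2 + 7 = (v - 7)*(v - 1)*(v + 1/2)*(v + 2)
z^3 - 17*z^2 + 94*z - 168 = (z - 7)*(z - 6)*(z - 4)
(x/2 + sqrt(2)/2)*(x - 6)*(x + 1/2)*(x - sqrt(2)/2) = x^4/2 - 11*x^3/4 + sqrt(2)*x^3/4 - 2*x^2 - 11*sqrt(2)*x^2/8 - 3*sqrt(2)*x/4 + 11*x/4 + 3/2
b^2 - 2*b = b*(b - 2)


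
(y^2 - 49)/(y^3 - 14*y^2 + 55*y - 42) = (y + 7)/(y^2 - 7*y + 6)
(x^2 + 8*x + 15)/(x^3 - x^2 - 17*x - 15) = (x + 5)/(x^2 - 4*x - 5)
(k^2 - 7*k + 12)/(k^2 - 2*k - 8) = (k - 3)/(k + 2)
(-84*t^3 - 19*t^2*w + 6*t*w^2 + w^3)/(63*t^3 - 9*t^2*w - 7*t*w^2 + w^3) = (-28*t^2 + 3*t*w + w^2)/(21*t^2 - 10*t*w + w^2)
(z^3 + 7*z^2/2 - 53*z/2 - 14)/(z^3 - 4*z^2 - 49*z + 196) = (z + 1/2)/(z - 7)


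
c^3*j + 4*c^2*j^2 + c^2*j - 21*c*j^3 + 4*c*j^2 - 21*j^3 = (c - 3*j)*(c + 7*j)*(c*j + j)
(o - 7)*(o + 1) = o^2 - 6*o - 7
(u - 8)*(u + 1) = u^2 - 7*u - 8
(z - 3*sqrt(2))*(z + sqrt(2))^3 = z^4 - 12*z^2 - 16*sqrt(2)*z - 12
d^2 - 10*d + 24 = (d - 6)*(d - 4)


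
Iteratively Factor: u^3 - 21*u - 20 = (u + 4)*(u^2 - 4*u - 5) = (u - 5)*(u + 4)*(u + 1)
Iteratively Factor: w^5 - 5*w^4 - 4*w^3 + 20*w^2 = (w)*(w^4 - 5*w^3 - 4*w^2 + 20*w) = w*(w + 2)*(w^3 - 7*w^2 + 10*w) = w^2*(w + 2)*(w^2 - 7*w + 10) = w^2*(w - 5)*(w + 2)*(w - 2)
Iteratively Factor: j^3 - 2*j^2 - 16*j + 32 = (j - 4)*(j^2 + 2*j - 8) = (j - 4)*(j + 4)*(j - 2)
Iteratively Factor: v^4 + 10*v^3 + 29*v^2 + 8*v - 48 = (v + 4)*(v^3 + 6*v^2 + 5*v - 12) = (v - 1)*(v + 4)*(v^2 + 7*v + 12) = (v - 1)*(v + 3)*(v + 4)*(v + 4)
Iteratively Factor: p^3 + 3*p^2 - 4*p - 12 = (p - 2)*(p^2 + 5*p + 6) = (p - 2)*(p + 3)*(p + 2)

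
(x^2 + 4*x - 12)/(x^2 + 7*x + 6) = (x - 2)/(x + 1)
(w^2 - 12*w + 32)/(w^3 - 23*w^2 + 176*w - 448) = (w - 4)/(w^2 - 15*w + 56)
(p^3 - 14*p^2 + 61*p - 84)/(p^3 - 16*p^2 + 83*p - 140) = (p - 3)/(p - 5)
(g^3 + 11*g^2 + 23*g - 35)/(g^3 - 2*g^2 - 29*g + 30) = (g + 7)/(g - 6)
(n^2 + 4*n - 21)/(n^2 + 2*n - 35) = (n - 3)/(n - 5)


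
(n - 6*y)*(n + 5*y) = n^2 - n*y - 30*y^2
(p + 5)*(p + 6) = p^2 + 11*p + 30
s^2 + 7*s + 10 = (s + 2)*(s + 5)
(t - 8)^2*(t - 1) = t^3 - 17*t^2 + 80*t - 64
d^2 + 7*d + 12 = (d + 3)*(d + 4)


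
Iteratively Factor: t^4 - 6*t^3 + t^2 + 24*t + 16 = (t - 4)*(t^3 - 2*t^2 - 7*t - 4) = (t - 4)*(t + 1)*(t^2 - 3*t - 4) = (t - 4)^2*(t + 1)*(t + 1)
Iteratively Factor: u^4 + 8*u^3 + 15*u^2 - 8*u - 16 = (u + 1)*(u^3 + 7*u^2 + 8*u - 16) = (u + 1)*(u + 4)*(u^2 + 3*u - 4) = (u + 1)*(u + 4)^2*(u - 1)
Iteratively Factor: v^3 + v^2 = (v + 1)*(v^2) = v*(v + 1)*(v)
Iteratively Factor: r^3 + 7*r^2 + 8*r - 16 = (r + 4)*(r^2 + 3*r - 4) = (r + 4)^2*(r - 1)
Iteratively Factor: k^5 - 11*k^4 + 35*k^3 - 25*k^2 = (k - 5)*(k^4 - 6*k^3 + 5*k^2) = (k - 5)*(k - 1)*(k^3 - 5*k^2) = k*(k - 5)*(k - 1)*(k^2 - 5*k) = k*(k - 5)^2*(k - 1)*(k)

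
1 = 1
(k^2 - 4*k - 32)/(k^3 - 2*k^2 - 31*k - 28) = (k - 8)/(k^2 - 6*k - 7)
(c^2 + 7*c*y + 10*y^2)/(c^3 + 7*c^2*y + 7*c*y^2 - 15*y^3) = (-c - 2*y)/(-c^2 - 2*c*y + 3*y^2)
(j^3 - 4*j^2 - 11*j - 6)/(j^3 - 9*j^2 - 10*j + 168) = (j^2 + 2*j + 1)/(j^2 - 3*j - 28)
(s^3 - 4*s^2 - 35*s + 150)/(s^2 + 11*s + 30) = (s^2 - 10*s + 25)/(s + 5)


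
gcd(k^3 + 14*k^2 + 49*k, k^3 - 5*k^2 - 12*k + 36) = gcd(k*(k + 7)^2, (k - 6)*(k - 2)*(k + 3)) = 1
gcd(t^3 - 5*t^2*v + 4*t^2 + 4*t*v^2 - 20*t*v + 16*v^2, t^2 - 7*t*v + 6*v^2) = t - v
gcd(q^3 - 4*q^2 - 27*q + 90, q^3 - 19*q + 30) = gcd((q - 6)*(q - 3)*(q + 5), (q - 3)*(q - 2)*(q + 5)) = q^2 + 2*q - 15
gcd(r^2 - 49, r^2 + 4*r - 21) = r + 7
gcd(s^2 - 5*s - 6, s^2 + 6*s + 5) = s + 1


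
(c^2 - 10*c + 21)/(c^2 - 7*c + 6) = (c^2 - 10*c + 21)/(c^2 - 7*c + 6)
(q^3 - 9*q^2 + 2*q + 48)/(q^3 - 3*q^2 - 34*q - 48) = (q - 3)/(q + 3)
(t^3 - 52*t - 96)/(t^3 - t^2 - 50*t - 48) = (t + 2)/(t + 1)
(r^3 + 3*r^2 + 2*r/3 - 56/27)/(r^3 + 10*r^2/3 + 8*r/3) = (9*r^2 + 15*r - 14)/(9*r*(r + 2))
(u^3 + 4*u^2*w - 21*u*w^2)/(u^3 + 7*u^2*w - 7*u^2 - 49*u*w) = (u - 3*w)/(u - 7)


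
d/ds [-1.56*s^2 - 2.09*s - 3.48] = -3.12*s - 2.09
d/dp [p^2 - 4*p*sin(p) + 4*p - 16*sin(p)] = -4*p*cos(p) + 2*p - 4*sin(p) - 16*cos(p) + 4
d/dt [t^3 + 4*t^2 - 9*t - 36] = 3*t^2 + 8*t - 9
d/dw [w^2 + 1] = 2*w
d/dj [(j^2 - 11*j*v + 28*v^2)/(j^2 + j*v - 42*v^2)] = 2*v*(6*j^2 - 70*j*v + 217*v^2)/(j^4 + 2*j^3*v - 83*j^2*v^2 - 84*j*v^3 + 1764*v^4)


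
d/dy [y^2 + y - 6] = 2*y + 1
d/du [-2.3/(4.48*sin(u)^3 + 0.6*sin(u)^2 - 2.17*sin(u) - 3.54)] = (30.912*sin(u)^2 + 2.76*sin(u) - 4.991)*cos(u)/(4.48*sin(u)^3 + 0.6*sin(u)^2 - 2.17*sin(u) - 3.54)^2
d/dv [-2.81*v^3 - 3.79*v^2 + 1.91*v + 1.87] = -8.43*v^2 - 7.58*v + 1.91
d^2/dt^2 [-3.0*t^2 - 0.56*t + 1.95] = -6.00000000000000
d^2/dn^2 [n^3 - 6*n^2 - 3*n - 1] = 6*n - 12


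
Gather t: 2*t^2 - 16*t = 2*t^2 - 16*t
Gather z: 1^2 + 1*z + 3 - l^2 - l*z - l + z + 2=-l^2 - l + z*(2 - l) + 6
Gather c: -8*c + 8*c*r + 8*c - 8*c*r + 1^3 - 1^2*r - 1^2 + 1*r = 0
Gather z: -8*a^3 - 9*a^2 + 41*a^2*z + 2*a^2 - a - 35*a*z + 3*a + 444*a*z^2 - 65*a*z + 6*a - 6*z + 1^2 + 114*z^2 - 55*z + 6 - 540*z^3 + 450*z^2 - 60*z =-8*a^3 - 7*a^2 + 8*a - 540*z^3 + z^2*(444*a + 564) + z*(41*a^2 - 100*a - 121) + 7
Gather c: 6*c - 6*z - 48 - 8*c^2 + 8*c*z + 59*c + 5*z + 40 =-8*c^2 + c*(8*z + 65) - z - 8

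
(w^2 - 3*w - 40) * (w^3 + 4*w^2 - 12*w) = w^5 + w^4 - 64*w^3 - 124*w^2 + 480*w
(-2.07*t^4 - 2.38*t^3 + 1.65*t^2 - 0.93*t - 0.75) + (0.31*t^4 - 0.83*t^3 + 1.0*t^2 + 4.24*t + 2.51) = -1.76*t^4 - 3.21*t^3 + 2.65*t^2 + 3.31*t + 1.76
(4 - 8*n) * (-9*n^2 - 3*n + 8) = 72*n^3 - 12*n^2 - 76*n + 32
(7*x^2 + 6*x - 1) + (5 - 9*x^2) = -2*x^2 + 6*x + 4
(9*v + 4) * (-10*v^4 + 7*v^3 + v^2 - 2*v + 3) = -90*v^5 + 23*v^4 + 37*v^3 - 14*v^2 + 19*v + 12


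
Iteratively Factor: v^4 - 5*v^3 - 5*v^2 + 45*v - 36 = (v - 3)*(v^3 - 2*v^2 - 11*v + 12) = (v - 3)*(v + 3)*(v^2 - 5*v + 4) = (v - 3)*(v - 1)*(v + 3)*(v - 4)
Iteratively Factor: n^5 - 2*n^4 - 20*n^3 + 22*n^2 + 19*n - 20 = (n - 1)*(n^4 - n^3 - 21*n^2 + n + 20) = (n - 1)^2*(n^3 - 21*n - 20) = (n - 1)^2*(n + 4)*(n^2 - 4*n - 5) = (n - 5)*(n - 1)^2*(n + 4)*(n + 1)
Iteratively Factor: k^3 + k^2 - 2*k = (k)*(k^2 + k - 2) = k*(k - 1)*(k + 2)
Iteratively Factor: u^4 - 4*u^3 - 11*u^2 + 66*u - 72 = (u - 2)*(u^3 - 2*u^2 - 15*u + 36) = (u - 2)*(u + 4)*(u^2 - 6*u + 9) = (u - 3)*(u - 2)*(u + 4)*(u - 3)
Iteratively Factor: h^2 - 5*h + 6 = (h - 2)*(h - 3)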